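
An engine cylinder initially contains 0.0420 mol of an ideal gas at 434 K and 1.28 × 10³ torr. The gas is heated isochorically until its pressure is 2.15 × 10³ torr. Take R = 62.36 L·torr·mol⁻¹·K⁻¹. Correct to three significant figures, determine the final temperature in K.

T₂ ≈ 729 K

From PV = nRT: V₁ = nRT₁/P₁ = 0.8880 L.
V constant ⇒ P ∝ T: V₂ = V₁; T₂ = T₁·(P₂/P₁) = 729.0 K.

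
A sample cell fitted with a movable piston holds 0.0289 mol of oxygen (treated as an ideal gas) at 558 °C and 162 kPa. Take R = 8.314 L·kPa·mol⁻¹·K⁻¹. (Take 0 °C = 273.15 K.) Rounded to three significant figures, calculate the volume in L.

V ≈ 1.23 L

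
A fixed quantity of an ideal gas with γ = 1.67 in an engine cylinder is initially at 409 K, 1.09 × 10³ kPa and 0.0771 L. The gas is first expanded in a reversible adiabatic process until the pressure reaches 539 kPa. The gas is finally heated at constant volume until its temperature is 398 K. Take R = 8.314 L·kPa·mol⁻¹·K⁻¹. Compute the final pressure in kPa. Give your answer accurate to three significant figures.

P₃ ≈ 696 kPa

Reversible adiabatic, γ = 1.67: T₂ = T₁·(P₂/P₁)^((γ−1)/γ) = 308.3 K; V₂ = V₁·(P₁/P₂)^(1/γ) = 0.1175 L.
Isochoric, so P/T is constant: V₃ = V₂; P₃ = P₂·(T₃/T₂) = 695.7 kPa.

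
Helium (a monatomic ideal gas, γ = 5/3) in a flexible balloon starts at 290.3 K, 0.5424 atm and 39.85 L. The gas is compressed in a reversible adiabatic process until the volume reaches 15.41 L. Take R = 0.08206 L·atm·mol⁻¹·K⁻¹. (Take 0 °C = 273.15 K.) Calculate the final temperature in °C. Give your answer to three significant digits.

T₂ ≈ 274 °C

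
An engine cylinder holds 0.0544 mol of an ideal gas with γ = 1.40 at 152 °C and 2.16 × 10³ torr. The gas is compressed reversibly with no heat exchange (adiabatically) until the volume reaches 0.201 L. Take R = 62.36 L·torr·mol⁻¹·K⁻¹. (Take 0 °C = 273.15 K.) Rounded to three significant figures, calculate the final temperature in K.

T₂ ≈ 687 K

Convert: T₁ = 425.1 K.
From PV = nRT: V₁ = nRT₁/P₁ = 0.6677 L.
Adiabatic (γ = 1.40), T V^(γ−1) and P V^γ constant: T₂ = T₁·(V₁/V₂)^(γ−1) = 687.2 K; P₂ = P₁·(V₁/V₂)^γ = 1.160e+04 torr.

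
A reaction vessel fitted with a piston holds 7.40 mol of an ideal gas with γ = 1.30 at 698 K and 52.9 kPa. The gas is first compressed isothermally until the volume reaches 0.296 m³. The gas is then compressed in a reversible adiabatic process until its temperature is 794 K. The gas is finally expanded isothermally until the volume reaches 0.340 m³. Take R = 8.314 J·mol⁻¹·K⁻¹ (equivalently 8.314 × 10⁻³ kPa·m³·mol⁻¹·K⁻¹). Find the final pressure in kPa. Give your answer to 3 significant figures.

P₄ ≈ 144 kPa

From PV = nRT: V₁ = nRT₁/P₁ = 0.8118 m³.
Isothermal, so P V is constant: T₂ = T₁; P₂ = P₁·(V₁/V₂) = 145.1 kPa.
Reversible adiabatic, γ = 1.30: P₃ = P₂·(T₃/T₂)^(γ/(γ−1)) = 253.6 kPa; V₃ = V₂·(T₂/T₃)^(1/(γ−1)) = 0.1926 m³.
T constant ⇒ Boyle's law P V = const: T₄ = T₃; P₄ = P₃·(V₃/V₄) = 143.7 kPa.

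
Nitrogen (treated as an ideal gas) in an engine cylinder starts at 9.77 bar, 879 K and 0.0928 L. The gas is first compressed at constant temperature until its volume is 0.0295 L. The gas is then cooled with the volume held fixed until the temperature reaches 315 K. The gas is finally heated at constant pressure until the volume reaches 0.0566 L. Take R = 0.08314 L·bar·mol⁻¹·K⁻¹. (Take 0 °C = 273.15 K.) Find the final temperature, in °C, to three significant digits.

Isothermal, so P V is constant: T₂ = T₁; P₂ = P₁·(V₁/V₂) = 30.73 bar.
V constant ⇒ P ∝ T: V₃ = V₂; P₃ = P₂·(T₃/T₂) = 11.01 bar.
Isobaric, so V/T is constant: P₄ = P₃; T₄ = T₃·(V₄/V₃) = 604.4 K.

T₄ ≈ 331 °C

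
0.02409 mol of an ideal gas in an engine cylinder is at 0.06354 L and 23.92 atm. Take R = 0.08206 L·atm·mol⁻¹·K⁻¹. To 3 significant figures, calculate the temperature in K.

PV = nRT ⇒ T = PV/(nR) = (23.92 × 0.06354) / (0.02409 × 0.08206)

T ≈ 769 K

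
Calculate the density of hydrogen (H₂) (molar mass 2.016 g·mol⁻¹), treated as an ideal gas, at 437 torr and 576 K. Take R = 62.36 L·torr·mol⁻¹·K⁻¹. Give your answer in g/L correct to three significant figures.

ρ ≈ 0.0245 g/L

ρ = PM/(RT) = (437 × 2.016) / (62.36 × 576.0)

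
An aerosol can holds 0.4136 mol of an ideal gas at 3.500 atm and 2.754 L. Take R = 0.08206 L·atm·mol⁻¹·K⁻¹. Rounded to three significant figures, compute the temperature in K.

T ≈ 284 K

PV = nRT ⇒ T = PV/(nR) = (3.500 × 2.754) / (0.4136 × 0.08206)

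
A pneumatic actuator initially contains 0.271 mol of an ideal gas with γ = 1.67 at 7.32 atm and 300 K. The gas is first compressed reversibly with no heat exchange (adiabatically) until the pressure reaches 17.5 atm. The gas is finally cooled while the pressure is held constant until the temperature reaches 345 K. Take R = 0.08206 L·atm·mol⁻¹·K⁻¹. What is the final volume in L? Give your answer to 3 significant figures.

V₃ ≈ 0.438 L

From PV = nRT: V₁ = nRT₁/P₁ = 0.9114 L.
Reversible adiabatic, γ = 1.67: T₂ = T₁·(P₂/P₁)^((γ−1)/γ) = 425.6 K; V₂ = V₁·(P₁/P₂)^(1/γ) = 0.5408 L.
P constant ⇒ V ∝ T: P₃ = P₂; V₃ = V₂·(T₃/T₂) = 0.4384 L.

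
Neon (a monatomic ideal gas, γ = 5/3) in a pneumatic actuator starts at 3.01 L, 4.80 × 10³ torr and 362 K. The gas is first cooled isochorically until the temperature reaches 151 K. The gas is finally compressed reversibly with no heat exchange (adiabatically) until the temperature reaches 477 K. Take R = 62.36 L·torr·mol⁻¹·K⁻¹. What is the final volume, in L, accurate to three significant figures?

Isochoric, so P/T is constant: V₂ = V₁; P₂ = P₁·(T₂/T₁) = 2002 torr.
Adiabatic (γ = 5/3), T V^(γ−1) and P V^γ constant: P₃ = P₂·(T₃/T₂)^(γ/(γ−1)) = 3.551e+04 torr; V₃ = V₂·(T₂/T₃)^(1/(γ−1)) = 0.5361 L.

V₃ ≈ 0.536 L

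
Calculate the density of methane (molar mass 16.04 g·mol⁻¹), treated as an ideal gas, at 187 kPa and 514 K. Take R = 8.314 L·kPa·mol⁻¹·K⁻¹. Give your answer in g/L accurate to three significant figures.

ρ ≈ 0.702 g/L

ρ = PM/(RT) = (187 × 16.04) / (8.314 × 514.0)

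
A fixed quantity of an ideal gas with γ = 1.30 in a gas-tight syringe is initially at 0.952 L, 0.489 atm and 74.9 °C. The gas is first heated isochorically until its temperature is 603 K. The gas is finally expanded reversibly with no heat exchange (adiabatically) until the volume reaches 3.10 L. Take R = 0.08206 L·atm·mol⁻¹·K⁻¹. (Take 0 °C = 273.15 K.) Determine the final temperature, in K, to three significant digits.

T₃ ≈ 423 K

Convert: T₁ = 348.0 K.
V constant ⇒ P ∝ T: V₂ = V₁; P₂ = P₁·(T₂/T₁) = 0.8472 atm.
Reversible adiabatic, γ = 1.30: T₃ = T₂·(V₂/V₃)^(γ−1) = 423.2 K; P₃ = P₂·(V₂/V₃)^γ = 0.1826 atm.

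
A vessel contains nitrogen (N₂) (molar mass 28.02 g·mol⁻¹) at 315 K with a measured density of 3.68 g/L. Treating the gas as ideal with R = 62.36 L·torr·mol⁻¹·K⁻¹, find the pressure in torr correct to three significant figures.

P ≈ 2.58e+03 torr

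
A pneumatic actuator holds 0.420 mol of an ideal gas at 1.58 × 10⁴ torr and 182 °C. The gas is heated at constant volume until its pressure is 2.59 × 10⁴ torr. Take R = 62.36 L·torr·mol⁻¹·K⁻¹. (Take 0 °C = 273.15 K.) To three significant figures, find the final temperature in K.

Convert: T₁ = 455.1 K.
From PV = nRT: V₁ = nRT₁/P₁ = 0.7545 L.
V constant ⇒ P ∝ T: V₂ = V₁; T₂ = T₁·(P₂/P₁) = 746.1 K.

T₂ ≈ 746 K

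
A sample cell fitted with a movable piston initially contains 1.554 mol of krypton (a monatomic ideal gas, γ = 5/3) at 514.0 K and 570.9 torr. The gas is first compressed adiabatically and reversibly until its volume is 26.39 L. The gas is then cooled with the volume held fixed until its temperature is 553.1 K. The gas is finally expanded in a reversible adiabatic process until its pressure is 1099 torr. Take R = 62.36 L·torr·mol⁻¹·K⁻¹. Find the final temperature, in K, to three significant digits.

T₄ ≈ 433 K

From PV = nRT: V₁ = nRT₁/P₁ = 87.25 L.
Reversible adiabatic, γ = 5/3: T₂ = T₁·(V₁/V₂)^(γ−1) = 1141 K; P₂ = P₁·(V₁/V₂)^γ = 4189 torr.
V constant ⇒ P ∝ T: V₃ = V₂; P₃ = P₂·(T₃/T₂) = 2031 torr.
Reversible adiabatic, γ = 5/3: T₄ = T₃·(P₄/P₃)^((γ−1)/γ) = 432.6 K; V₄ = V₃·(P₃/P₄)^(1/γ) = 38.15 L.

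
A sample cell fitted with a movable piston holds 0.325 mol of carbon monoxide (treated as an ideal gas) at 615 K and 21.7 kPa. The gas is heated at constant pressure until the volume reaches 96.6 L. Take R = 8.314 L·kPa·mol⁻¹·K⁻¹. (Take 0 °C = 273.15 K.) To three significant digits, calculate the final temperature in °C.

T₂ ≈ 503 °C

From PV = nRT: V₁ = nRT₁/P₁ = 76.58 L.
Isobaric, so V/T is constant: P₂ = P₁; T₂ = T₁·(V₂/V₁) = 775.8 K.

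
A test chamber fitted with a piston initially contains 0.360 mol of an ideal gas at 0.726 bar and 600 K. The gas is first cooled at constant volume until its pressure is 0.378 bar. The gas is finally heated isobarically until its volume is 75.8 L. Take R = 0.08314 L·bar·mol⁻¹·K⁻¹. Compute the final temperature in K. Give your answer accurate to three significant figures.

T₃ ≈ 957 K

From PV = nRT: V₁ = nRT₁/P₁ = 24.74 L.
Isochoric, so P/T is constant: V₂ = V₁; T₂ = T₁·(P₂/P₁) = 312.4 K.
P constant ⇒ V ∝ T: P₃ = P₂; T₃ = T₂·(V₃/V₂) = 957.3 K.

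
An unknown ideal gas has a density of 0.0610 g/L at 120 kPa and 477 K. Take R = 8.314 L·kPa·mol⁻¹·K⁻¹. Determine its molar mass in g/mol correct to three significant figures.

M ≈ 2.02 g/mol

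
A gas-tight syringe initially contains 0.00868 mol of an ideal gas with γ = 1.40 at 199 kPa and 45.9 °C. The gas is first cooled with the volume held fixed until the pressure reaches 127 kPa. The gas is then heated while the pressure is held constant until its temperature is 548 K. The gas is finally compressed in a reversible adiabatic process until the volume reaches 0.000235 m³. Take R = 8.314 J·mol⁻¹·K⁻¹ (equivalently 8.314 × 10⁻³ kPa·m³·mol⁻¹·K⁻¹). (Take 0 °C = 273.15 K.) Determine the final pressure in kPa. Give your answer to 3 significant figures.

Convert: T₁ = 319.0 K.
From PV = nRT: V₁ = nRT₁/P₁ = 0.0001157 m³.
Isochoric, so P/T is constant: V₂ = V₁; T₂ = T₁·(P₂/P₁) = 203.6 K.
Isobaric, so V/T is constant: P₃ = P₂; V₃ = V₂·(T₃/T₂) = 0.0003114 m³.
Reversible adiabatic, γ = 1.40: T₄ = T₃·(V₃/V₄)^(γ−1) = 613.3 K; P₄ = P₃·(V₃/V₄)^γ = 188.3 kPa.

P₄ ≈ 188 kPa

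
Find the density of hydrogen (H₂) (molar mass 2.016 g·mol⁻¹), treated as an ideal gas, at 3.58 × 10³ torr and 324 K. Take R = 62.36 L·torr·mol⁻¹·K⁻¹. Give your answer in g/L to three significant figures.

ρ = PM/(RT) = (3.58e+03 × 2.016) / (62.36 × 324.0)

ρ ≈ 0.357 g/L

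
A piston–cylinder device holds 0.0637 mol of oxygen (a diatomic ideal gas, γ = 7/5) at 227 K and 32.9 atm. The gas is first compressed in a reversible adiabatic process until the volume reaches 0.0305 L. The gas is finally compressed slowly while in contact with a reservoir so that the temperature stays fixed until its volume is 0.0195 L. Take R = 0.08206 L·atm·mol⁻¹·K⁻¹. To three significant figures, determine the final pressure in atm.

P₃ ≈ 65.1 atm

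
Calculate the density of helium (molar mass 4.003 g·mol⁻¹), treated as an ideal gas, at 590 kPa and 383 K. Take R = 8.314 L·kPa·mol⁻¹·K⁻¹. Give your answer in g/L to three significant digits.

ρ = PM/(RT) = (590 × 4.003) / (8.314 × 383.0)

ρ ≈ 0.742 g/L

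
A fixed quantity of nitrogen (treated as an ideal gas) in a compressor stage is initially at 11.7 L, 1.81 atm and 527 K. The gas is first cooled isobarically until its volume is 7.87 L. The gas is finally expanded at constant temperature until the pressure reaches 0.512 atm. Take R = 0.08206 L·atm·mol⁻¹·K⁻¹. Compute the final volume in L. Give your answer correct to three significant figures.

V₃ ≈ 27.8 L

Isobaric, so V/T is constant: P₂ = P₁; T₂ = T₁·(V₂/V₁) = 354.5 K.
Isothermal, so P V is constant: T₃ = T₂; V₃ = V₂·(P₂/P₃) = 27.82 L.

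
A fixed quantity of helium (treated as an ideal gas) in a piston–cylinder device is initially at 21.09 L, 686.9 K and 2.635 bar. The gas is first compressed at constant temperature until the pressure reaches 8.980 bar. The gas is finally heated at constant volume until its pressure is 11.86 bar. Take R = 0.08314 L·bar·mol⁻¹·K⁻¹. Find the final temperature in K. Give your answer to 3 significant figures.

T constant ⇒ Boyle's law P V = const: T₂ = T₁; V₂ = V₁·(P₁/P₂) = 6.188 L.
V constant ⇒ P ∝ T: V₃ = V₂; T₃ = T₂·(P₃/P₂) = 907.2 K.

T₃ ≈ 907 K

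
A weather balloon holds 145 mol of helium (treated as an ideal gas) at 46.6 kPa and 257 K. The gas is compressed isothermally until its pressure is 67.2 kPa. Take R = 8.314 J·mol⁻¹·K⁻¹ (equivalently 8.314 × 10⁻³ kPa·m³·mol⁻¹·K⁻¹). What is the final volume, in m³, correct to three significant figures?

V₂ ≈ 4.61 m³

From PV = nRT: V₁ = nRT₁/P₁ = 6.649 m³.
Isothermal, so P V is constant: T₂ = T₁; V₂ = V₁·(P₁/P₂) = 4.610 m³.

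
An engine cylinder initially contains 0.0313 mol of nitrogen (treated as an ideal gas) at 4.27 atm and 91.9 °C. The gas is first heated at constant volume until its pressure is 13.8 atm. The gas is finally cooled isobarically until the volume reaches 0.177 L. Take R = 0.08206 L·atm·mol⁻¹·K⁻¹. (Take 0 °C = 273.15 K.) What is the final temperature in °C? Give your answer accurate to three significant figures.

Convert: T₁ = 365.0 K.
From PV = nRT: V₁ = nRT₁/P₁ = 0.2196 L.
V constant ⇒ P ∝ T: V₂ = V₁; T₂ = T₁·(P₂/P₁) = 1180 K.
Isobaric, so V/T is constant: P₃ = P₂; T₃ = T₂·(V₃/V₂) = 951.0 K.

T₃ ≈ 678 °C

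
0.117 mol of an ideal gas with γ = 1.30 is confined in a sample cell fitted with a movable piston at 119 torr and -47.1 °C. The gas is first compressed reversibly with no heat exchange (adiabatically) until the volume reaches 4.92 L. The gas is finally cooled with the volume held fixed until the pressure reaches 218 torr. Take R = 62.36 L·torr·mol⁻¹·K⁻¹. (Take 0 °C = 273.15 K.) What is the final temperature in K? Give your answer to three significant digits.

Convert: T₁ = 226.0 K.
From PV = nRT: V₁ = nRT₁/P₁ = 13.86 L.
Adiabatic (γ = 1.30), T V^(γ−1) and P V^γ constant: T₂ = T₁·(V₁/V₂)^(γ−1) = 308.4 K; P₂ = P₁·(V₁/V₂)^γ = 457.4 torr.
V constant ⇒ P ∝ T: V₃ = V₂; T₃ = T₂·(P₃/P₂) = 147.0 K.

T₃ ≈ 147 K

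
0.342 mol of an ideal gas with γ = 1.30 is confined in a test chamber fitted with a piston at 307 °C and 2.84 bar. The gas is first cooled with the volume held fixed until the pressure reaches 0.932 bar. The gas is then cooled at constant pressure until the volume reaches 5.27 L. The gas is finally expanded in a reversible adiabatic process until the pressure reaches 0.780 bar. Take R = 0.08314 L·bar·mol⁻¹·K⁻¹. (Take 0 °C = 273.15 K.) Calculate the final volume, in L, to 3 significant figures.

Convert: T₁ = 580.1 K.
From PV = nRT: V₁ = nRT₁/P₁ = 5.808 L.
Isochoric, so P/T is constant: V₂ = V₁; T₂ = T₁·(P₂/P₁) = 190.4 K.
Isobaric, so V/T is constant: P₃ = P₂; T₃ = T₂·(V₃/V₂) = 172.7 K.
Adiabatic (γ = 1.30), T V^(γ−1) and P V^γ constant: T₄ = T₃·(P₄/P₃)^((γ−1)/γ) = 165.8 K; V₄ = V₃·(P₃/P₄)^(1/γ) = 6.044 L.

V₄ ≈ 6.04 L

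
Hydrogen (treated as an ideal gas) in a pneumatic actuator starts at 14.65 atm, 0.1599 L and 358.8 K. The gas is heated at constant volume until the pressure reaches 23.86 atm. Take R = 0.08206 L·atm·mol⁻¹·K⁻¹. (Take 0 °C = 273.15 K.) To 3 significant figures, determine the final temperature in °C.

T₂ ≈ 311 °C

Isochoric, so P/T is constant: V₂ = V₁; T₂ = T₁·(P₂/P₁) = 584.4 K.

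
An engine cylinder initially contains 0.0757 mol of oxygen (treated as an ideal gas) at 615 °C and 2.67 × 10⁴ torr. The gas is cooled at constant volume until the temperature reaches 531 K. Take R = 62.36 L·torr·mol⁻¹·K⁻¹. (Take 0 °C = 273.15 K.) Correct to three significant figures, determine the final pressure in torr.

Convert: T₁ = 888.1 K.
From PV = nRT: V₁ = nRT₁/P₁ = 0.1570 L.
Isochoric, so P/T is constant: V₂ = V₁; P₂ = P₁·(T₂/T₁) = 1.596e+04 torr.

P₂ ≈ 1.60e+04 torr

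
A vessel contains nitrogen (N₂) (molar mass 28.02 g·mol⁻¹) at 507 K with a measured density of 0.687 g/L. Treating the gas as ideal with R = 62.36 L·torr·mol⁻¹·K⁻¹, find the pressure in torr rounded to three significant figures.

ρ = PM/(RT) ⇒ P = ρRT/M = (0.687 × 62.36 × 507.0) / 28.02

P ≈ 775 torr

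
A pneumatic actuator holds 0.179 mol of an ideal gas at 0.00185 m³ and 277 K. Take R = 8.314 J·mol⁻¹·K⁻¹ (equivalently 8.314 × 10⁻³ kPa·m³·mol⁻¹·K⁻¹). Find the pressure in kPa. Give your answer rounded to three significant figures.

P ≈ 223 kPa

PV = nRT ⇒ P = nRT/V = (0.179 × 8.314 × 10⁻³ × 277) / 0.00185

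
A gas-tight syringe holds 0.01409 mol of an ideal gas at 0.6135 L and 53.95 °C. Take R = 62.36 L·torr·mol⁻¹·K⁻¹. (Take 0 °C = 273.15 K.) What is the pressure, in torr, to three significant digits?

Convert: T = 327.10 K.
PV = nRT ⇒ P = nRT/V = (0.01409 × 62.36 × 327.10) / 0.6135

P ≈ 468 torr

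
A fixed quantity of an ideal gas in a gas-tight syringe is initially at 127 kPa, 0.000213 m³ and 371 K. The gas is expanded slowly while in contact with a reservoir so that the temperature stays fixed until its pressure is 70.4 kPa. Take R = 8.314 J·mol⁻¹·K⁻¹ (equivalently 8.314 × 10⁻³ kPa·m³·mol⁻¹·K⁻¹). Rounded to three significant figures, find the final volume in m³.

V₂ ≈ 0.000384 m³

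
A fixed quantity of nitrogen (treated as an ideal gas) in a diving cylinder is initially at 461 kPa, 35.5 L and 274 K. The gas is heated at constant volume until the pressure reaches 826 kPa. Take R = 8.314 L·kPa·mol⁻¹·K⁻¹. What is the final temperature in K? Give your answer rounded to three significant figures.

T₂ ≈ 491 K

Isochoric, so P/T is constant: V₂ = V₁; T₂ = T₁·(P₂/P₁) = 490.9 K.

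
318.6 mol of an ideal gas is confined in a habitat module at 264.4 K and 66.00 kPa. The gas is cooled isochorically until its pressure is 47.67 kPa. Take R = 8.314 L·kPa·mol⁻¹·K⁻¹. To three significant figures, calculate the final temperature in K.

From PV = nRT: V₁ = nRT₁/P₁ = 1.061e+04 L.
Isochoric, so P/T is constant: V₂ = V₁; T₂ = T₁·(P₂/P₁) = 191.0 K.

T₂ ≈ 191 K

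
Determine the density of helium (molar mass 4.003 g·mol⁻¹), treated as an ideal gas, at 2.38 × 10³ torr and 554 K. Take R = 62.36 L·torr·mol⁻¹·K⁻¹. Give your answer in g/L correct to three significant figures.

ρ ≈ 0.276 g/L

ρ = PM/(RT) = (2.38e+03 × 4.003) / (62.36 × 554.0)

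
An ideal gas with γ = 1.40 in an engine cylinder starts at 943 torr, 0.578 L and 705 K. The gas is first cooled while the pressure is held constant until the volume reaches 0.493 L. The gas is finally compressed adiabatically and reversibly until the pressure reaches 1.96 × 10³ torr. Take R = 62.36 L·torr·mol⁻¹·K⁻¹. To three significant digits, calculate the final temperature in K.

Isobaric, so V/T is constant: P₂ = P₁; T₂ = T₁·(V₂/V₁) = 601.3 K.
Adiabatic (γ = 1.40), T V^(γ−1) and P V^γ constant: T₃ = T₂·(P₃/P₂)^((γ−1)/γ) = 741.1 K; V₃ = V₂·(P₂/P₃)^(1/γ) = 0.2923 L.

T₃ ≈ 741 K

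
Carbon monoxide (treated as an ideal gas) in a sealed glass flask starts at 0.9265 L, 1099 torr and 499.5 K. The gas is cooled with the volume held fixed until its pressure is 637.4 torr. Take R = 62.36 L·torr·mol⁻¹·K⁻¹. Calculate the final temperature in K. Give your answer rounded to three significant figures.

Isochoric, so P/T is constant: V₂ = V₁; T₂ = T₁·(P₂/P₁) = 289.7 K.

T₂ ≈ 290 K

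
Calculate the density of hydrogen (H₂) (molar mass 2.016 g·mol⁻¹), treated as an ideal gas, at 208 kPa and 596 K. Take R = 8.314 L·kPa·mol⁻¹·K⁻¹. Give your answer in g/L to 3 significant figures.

ρ ≈ 0.0846 g/L

ρ = PM/(RT) = (208 × 2.016) / (8.314 × 596.0)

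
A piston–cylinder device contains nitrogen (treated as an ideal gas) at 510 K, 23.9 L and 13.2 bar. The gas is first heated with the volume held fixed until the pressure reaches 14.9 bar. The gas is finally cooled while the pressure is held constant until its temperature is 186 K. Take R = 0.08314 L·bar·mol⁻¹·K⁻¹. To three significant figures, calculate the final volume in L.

V₃ ≈ 7.72 L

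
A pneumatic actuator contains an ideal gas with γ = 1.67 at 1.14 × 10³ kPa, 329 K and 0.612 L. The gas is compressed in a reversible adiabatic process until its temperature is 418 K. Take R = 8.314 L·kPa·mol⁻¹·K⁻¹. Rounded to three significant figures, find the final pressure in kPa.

Reversible adiabatic, γ = 1.67: P₂ = P₁·(T₂/T₁)^(γ/(γ−1)) = 2071 kPa; V₂ = V₁·(T₁/T₂)^(1/(γ−1)) = 0.4281 L.

P₂ ≈ 2.07e+03 kPa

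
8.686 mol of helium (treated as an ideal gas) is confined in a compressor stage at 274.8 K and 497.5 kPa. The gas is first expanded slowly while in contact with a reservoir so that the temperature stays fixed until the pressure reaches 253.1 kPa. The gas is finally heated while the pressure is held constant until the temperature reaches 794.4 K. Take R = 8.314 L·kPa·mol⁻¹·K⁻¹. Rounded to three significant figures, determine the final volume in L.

From PV = nRT: V₁ = nRT₁/P₁ = 39.89 L.
Isothermal, so P V is constant: T₂ = T₁; V₂ = V₁·(P₁/P₂) = 78.41 L.
P constant ⇒ V ∝ T: P₃ = P₂; V₃ = V₂·(T₃/T₂) = 226.7 L.

V₃ ≈ 227 L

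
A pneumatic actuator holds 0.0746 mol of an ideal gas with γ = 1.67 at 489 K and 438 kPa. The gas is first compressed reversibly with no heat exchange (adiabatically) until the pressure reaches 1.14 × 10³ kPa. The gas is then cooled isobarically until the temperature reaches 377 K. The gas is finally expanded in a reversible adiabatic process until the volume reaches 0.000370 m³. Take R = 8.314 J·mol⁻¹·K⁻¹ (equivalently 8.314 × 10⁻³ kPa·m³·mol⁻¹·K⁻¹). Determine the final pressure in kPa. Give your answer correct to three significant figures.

From PV = nRT: V₁ = nRT₁/P₁ = 0.0006924 m³.
Reversible adiabatic, γ = 1.67: T₂ = T₁·(P₂/P₁)^((γ−1)/γ) = 717.8 K; V₂ = V₁·(P₁/P₂)^(1/γ) = 0.0003905 m³.
Isobaric, so V/T is constant: P₃ = P₂; V₃ = V₂·(T₃/T₂) = 0.0002051 m³.
Adiabatic (γ = 1.67), T V^(γ−1) and P V^γ constant: T₄ = T₃·(V₃/V₄)^(γ−1) = 253.9 K; P₄ = P₃·(V₃/V₄)^γ = 425.6 kPa.

P₄ ≈ 426 kPa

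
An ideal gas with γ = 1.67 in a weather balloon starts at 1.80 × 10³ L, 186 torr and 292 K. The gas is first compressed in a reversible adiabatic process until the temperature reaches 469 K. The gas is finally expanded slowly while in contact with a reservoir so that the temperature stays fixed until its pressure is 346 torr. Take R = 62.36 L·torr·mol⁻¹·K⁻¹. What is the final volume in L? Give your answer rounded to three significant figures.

V₃ ≈ 1.55e+03 L

Reversible adiabatic, γ = 1.67: P₂ = P₁·(T₂/T₁)^(γ/(γ−1)) = 606.0 torr; V₂ = V₁·(T₁/T₂)^(1/(γ−1)) = 887.4 L.
T constant ⇒ Boyle's law P V = const: T₃ = T₂; V₃ = V₂·(P₂/P₃) = 1554 L.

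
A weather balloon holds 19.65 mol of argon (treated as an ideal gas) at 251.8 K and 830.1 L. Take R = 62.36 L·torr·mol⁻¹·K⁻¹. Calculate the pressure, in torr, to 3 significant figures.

P ≈ 372 torr

PV = nRT ⇒ P = nRT/V = (19.65 × 62.36 × 251.8) / 830.1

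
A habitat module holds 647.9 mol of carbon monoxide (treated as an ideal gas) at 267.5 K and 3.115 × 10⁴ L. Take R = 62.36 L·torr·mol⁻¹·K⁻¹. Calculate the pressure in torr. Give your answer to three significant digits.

P ≈ 347 torr

PV = nRT ⇒ P = nRT/V = (647.9 × 62.36 × 267.5) / 3.115e+04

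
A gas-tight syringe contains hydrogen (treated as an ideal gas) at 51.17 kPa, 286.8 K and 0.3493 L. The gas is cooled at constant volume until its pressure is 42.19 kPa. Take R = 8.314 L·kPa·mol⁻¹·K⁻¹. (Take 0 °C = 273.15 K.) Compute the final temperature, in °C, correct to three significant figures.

T₂ ≈ -36.7 °C

Isochoric, so P/T is constant: V₂ = V₁; T₂ = T₁·(P₂/P₁) = 236.5 K.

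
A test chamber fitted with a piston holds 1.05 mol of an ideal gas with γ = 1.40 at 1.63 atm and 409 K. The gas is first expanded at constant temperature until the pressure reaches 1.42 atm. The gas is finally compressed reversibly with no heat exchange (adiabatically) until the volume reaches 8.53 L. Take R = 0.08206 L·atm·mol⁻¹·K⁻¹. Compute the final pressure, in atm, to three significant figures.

From PV = nRT: V₁ = nRT₁/P₁ = 21.62 L.
Isothermal, so P V is constant: T₂ = T₁; V₂ = V₁·(P₁/P₂) = 24.82 L.
Reversible adiabatic, γ = 1.40: T₃ = T₂·(V₂/V₃)^(γ−1) = 627.0 K; P₃ = P₂·(V₂/V₃)^γ = 6.333 atm.

P₃ ≈ 6.33 atm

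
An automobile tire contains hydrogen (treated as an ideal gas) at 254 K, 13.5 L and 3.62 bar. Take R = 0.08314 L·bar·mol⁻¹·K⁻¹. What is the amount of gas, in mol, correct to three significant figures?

PV = nRT ⇒ n = PV/(RT) = (3.62 × 13.5) / (0.08314 × 254)

n ≈ 2.31 mol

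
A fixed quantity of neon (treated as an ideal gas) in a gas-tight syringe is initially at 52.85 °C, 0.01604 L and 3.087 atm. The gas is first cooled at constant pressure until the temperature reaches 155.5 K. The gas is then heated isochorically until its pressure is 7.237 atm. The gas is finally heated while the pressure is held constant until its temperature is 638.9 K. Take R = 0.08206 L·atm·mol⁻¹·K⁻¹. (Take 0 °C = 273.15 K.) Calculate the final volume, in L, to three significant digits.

V₄ ≈ 0.0134 L

Convert: T₁ = 326.0 K.
Isobaric, so V/T is constant: P₂ = P₁; V₂ = V₁·(T₂/T₁) = 0.007651 L.
Isochoric, so P/T is constant: V₃ = V₂; T₃ = T₂·(P₃/P₂) = 364.5 K.
Isobaric, so V/T is constant: P₄ = P₃; V₄ = V₃·(T₄/T₃) = 0.01341 L.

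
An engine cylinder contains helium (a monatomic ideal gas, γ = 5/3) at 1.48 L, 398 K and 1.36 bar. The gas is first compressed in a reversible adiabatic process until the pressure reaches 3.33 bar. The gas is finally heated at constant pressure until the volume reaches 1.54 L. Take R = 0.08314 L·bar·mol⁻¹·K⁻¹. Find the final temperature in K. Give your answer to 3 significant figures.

Adiabatic (γ = 5/3), T V^(γ−1) and P V^γ constant: T₂ = T₁·(P₂/P₁)^((γ−1)/γ) = 569.4 K; V₂ = V₁·(P₁/P₂)^(1/γ) = 0.8648 L.
P constant ⇒ V ∝ T: P₃ = P₂; T₃ = T₂·(V₃/V₂) = 1014 K.

T₃ ≈ 1.01e+03 K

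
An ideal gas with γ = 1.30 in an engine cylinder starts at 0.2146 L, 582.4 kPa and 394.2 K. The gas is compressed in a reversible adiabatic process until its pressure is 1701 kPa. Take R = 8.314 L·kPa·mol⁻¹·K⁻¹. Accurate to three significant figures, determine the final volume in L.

V₂ ≈ 0.0941 L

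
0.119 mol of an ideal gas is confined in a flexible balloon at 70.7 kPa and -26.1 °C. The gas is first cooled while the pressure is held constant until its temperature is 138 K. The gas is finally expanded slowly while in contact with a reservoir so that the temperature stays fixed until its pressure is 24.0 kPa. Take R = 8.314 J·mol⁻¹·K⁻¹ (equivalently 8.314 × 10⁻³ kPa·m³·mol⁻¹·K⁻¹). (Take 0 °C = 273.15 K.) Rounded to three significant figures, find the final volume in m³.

V₃ ≈ 0.00569 m³

Convert: T₁ = 247.0 K.
From PV = nRT: V₁ = nRT₁/P₁ = 0.003457 m³.
Isobaric, so V/T is constant: P₂ = P₁; V₂ = V₁·(T₂/T₁) = 0.001931 m³.
Isothermal, so P V is constant: T₃ = T₂; V₃ = V₂·(P₂/P₃) = 0.005689 m³.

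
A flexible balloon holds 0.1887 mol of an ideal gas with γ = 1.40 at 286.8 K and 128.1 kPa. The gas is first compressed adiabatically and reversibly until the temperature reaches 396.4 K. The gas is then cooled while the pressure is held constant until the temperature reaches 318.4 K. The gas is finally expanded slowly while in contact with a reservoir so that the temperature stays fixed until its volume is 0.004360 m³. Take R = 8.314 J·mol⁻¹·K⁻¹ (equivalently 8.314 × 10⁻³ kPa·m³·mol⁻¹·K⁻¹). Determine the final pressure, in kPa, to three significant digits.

P₄ ≈ 115 kPa

From PV = nRT: V₁ = nRT₁/P₁ = 0.003512 m³.
Adiabatic (γ = 1.40), T V^(γ−1) and P V^γ constant: P₂ = P₁·(T₂/T₁)^(γ/(γ−1)) = 397.6 kPa; V₂ = V₁·(T₁/T₂)^(1/(γ−1)) = 0.001564 m³.
Isobaric, so V/T is constant: P₃ = P₂; V₃ = V₂·(T₃/T₂) = 0.001256 m³.
T constant ⇒ Boyle's law P V = const: T₄ = T₃; P₄ = P₃·(V₃/V₄) = 114.6 kPa.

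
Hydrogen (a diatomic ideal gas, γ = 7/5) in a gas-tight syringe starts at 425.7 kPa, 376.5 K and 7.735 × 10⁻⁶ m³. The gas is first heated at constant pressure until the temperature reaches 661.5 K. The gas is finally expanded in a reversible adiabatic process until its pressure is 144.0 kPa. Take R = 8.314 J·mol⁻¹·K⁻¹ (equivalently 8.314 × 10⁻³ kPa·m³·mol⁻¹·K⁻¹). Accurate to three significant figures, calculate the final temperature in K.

T₃ ≈ 485 K

P constant ⇒ V ∝ T: P₂ = P₁; V₂ = V₁·(T₂/T₁) = 1.359e-05 m³.
Reversible adiabatic, γ = 7/5: T₃ = T₂·(P₃/P₂)^((γ−1)/γ) = 485.3 K; V₃ = V₂·(P₂/P₃)^(1/γ) = 2.948e-05 m³.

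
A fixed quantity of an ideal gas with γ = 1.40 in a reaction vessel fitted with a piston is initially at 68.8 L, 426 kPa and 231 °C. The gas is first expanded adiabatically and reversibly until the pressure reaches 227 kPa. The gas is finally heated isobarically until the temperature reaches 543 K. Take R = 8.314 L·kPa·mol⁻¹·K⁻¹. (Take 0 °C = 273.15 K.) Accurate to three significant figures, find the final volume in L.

V₃ ≈ 139 L

Convert: T₁ = 504.1 K.
Reversible adiabatic, γ = 1.40: T₂ = T₁·(P₂/P₁)^((γ−1)/γ) = 421.2 K; V₂ = V₁·(P₁/P₂)^(1/γ) = 107.9 L.
Isobaric, so V/T is constant: P₃ = P₂; V₃ = V₂·(T₃/T₂) = 139.1 L.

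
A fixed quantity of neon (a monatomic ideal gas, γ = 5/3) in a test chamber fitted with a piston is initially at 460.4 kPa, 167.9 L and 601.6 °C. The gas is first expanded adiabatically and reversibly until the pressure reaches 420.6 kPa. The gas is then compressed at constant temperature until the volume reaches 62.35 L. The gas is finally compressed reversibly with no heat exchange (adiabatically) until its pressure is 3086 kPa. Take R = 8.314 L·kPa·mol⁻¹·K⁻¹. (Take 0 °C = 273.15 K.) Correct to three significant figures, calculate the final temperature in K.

Convert: T₁ = 874.8 K.
Adiabatic (γ = 5/3), T V^(γ−1) and P V^γ constant: T₂ = T₁·(P₂/P₁)^((γ−1)/γ) = 843.7 K; V₂ = V₁·(P₁/P₂)^(1/γ) = 177.3 L.
T constant ⇒ Boyle's law P V = const: T₃ = T₂; P₃ = P₂·(V₂/V₃) = 1196 kPa.
Adiabatic (γ = 5/3), T V^(γ−1) and P V^γ constant: T₄ = T₃·(P₄/P₃)^((γ−1)/γ) = 1233 K; V₄ = V₃·(P₃/P₄)^(1/γ) = 35.30 L.

T₄ ≈ 1.23e+03 K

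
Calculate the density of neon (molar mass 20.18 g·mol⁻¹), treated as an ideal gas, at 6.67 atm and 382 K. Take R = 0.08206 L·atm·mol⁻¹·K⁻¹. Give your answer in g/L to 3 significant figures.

ρ = PM/(RT) = (6.67 × 20.18) / (0.08206 × 382.0)

ρ ≈ 4.29 g/L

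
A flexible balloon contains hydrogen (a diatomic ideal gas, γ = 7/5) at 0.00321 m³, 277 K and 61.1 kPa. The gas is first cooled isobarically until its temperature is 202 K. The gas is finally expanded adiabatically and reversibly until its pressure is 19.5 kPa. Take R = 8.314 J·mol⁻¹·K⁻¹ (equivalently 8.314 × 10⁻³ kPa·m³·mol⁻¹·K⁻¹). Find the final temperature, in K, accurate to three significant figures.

T₃ ≈ 146 K

P constant ⇒ V ∝ T: P₂ = P₁; V₂ = V₁·(T₂/T₁) = 0.002341 m³.
Reversible adiabatic, γ = 7/5: T₃ = T₂·(P₃/P₂)^((γ−1)/γ) = 145.8 K; V₃ = V₂·(P₂/P₃)^(1/γ) = 0.005293 m³.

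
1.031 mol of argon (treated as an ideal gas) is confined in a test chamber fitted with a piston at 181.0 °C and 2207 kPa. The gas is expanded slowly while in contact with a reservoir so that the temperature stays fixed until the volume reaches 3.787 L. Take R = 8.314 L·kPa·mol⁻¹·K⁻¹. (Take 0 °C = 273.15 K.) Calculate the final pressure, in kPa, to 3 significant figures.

P₂ ≈ 1.03e+03 kPa

Convert: T₁ = 454.1 K.
From PV = nRT: V₁ = nRT₁/P₁ = 1.764 L.
T constant ⇒ Boyle's law P V = const: T₂ = T₁; P₂ = P₁·(V₁/V₂) = 1028 kPa.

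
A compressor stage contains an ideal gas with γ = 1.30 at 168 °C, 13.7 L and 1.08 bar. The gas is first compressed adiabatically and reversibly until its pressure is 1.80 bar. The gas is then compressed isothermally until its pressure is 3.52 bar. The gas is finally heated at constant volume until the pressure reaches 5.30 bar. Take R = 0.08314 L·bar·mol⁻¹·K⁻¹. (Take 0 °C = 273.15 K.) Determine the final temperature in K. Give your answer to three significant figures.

T₄ ≈ 747 K

Convert: T₁ = 441.1 K.
Adiabatic (γ = 1.30), T V^(γ−1) and P V^γ constant: T₂ = T₁·(P₂/P₁)^((γ−1)/γ) = 496.3 K; V₂ = V₁·(P₁/P₂)^(1/γ) = 9.248 L.
Isothermal, so P V is constant: T₃ = T₂; V₃ = V₂·(P₂/P₃) = 4.729 L.
V constant ⇒ P ∝ T: V₄ = V₃; T₄ = T₃·(P₄/P₃) = 747.3 K.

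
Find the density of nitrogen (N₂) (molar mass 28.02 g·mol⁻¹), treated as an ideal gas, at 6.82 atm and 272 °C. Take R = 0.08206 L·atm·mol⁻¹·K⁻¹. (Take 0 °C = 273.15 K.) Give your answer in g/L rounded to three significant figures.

ρ ≈ 4.27 g/L

ρ = PM/(RT) = (6.82 × 28.02) / (0.08206 × 545.1)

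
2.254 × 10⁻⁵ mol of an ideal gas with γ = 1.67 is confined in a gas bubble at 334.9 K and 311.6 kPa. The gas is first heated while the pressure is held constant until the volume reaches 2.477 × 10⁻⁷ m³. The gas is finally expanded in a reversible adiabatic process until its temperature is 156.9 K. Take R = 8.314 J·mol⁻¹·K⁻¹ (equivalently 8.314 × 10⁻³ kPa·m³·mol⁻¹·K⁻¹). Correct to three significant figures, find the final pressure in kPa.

P₃ ≈ 28.1 kPa

From PV = nRT: V₁ = nRT₁/P₁ = 2.014e-07 m³.
P constant ⇒ V ∝ T: P₂ = P₁; T₂ = T₁·(V₂/V₁) = 411.9 K.
Reversible adiabatic, γ = 1.67: P₃ = P₂·(T₃/T₂)^(γ/(γ−1)) = 28.11 kPa; V₃ = V₂·(T₂/T₃)^(1/(γ−1)) = 1.046e-06 m³.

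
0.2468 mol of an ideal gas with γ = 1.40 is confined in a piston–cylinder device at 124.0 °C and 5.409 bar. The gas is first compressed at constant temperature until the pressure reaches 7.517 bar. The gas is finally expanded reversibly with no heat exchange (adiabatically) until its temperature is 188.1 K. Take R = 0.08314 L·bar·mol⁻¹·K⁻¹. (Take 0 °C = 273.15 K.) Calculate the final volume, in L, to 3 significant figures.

Convert: T₁ = 397.1 K.
From PV = nRT: V₁ = nRT₁/P₁ = 1.507 L.
T constant ⇒ Boyle's law P V = const: T₂ = T₁; V₂ = V₁·(P₁/P₂) = 1.084 L.
Adiabatic (γ = 1.40), T V^(γ−1) and P V^γ constant: P₃ = P₂·(T₃/T₂)^(γ/(γ−1)) = 0.5496 bar; V₃ = V₂·(T₂/T₃)^(1/(γ−1)) = 7.022 L.

V₃ ≈ 7.02 L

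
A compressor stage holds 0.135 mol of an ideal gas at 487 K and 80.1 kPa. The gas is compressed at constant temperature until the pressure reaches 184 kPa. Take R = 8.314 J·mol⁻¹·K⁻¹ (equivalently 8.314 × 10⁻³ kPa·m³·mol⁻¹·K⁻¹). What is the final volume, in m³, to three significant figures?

From PV = nRT: V₁ = nRT₁/P₁ = 0.006824 m³.
Isothermal, so P V is constant: T₂ = T₁; V₂ = V₁·(P₁/P₂) = 0.002971 m³.

V₂ ≈ 0.00297 m³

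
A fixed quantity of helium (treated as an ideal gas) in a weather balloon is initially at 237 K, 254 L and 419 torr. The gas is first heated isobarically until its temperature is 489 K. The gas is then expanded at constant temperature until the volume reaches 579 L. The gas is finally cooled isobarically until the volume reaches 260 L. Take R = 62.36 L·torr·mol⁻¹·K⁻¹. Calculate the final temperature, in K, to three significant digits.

P constant ⇒ V ∝ T: P₂ = P₁; V₂ = V₁·(T₂/T₁) = 524.1 L.
T constant ⇒ Boyle's law P V = const: T₃ = T₂; P₃ = P₂·(V₂/V₃) = 379.3 torr.
P constant ⇒ V ∝ T: P₄ = P₃; T₄ = T₃·(V₄/V₃) = 219.6 K.

T₄ ≈ 220 K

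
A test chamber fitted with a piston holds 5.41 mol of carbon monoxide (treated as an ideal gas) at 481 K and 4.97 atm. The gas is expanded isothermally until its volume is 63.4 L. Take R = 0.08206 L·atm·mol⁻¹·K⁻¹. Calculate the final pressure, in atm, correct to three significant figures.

P₂ ≈ 3.37 atm

From PV = nRT: V₁ = nRT₁/P₁ = 42.97 L.
Isothermal, so P V is constant: T₂ = T₁; P₂ = P₁·(V₁/V₂) = 3.368 atm.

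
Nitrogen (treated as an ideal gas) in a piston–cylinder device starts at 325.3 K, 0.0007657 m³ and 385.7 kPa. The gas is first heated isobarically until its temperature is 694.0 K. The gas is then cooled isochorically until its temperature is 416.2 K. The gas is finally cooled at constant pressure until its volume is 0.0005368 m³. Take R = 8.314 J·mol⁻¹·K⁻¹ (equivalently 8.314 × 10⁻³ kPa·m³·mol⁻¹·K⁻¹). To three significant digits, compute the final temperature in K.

T₄ ≈ 137 K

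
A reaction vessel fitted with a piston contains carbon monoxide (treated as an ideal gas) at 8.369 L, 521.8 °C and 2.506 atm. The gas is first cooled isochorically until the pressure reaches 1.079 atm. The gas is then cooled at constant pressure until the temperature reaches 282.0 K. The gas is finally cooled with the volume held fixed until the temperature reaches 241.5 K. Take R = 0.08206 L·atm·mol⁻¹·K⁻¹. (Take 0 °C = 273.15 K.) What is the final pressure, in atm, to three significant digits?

P₄ ≈ 0.924 atm

Convert: T₁ = 794.9 K.
Isochoric, so P/T is constant: V₂ = V₁; T₂ = T₁·(P₂/P₁) = 342.3 K.
Isobaric, so V/T is constant: P₃ = P₂; V₃ = V₂·(T₃/T₂) = 6.895 L.
V constant ⇒ P ∝ T: V₄ = V₃; P₄ = P₃·(T₄/T₃) = 0.9240 atm.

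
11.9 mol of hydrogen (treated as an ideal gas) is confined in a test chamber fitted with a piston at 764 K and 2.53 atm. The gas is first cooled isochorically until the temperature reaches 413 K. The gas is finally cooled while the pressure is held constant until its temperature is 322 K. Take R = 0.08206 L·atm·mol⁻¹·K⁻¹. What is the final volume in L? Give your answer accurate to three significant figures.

V₃ ≈ 230 L

From PV = nRT: V₁ = nRT₁/P₁ = 294.9 L.
V constant ⇒ P ∝ T: V₂ = V₁; P₂ = P₁·(T₂/T₁) = 1.368 atm.
Isobaric, so V/T is constant: P₃ = P₂; V₃ = V₂·(T₃/T₂) = 229.9 L.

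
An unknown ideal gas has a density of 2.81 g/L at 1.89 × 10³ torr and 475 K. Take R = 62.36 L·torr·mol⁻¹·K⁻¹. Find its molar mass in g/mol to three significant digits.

ρ = PM/(RT) ⇒ M = ρRT/P = (2.81 × 62.36 × 475.0) / 1.89e+03

M ≈ 44.0 g/mol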